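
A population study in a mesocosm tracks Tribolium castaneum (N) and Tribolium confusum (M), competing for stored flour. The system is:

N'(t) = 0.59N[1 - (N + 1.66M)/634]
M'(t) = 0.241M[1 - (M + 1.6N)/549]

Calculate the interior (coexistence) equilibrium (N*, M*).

Setting both brackets to zero gives the nullclines N + 1.66M = 634 and 1.6N + M = 549.
Substituting M = 549 - 1.6N into the first: N(1 - 1.66·1.6) = 634 - 1.66·549.
So N* = -277/-1.66 = 167, and then M* = 549 - 1.6·167 = 281.

N* ≈ 167, M* ≈ 281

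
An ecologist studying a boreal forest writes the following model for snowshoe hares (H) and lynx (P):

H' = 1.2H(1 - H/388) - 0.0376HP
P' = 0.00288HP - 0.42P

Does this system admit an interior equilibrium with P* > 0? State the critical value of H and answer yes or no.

The predator equation gives dP/dt > 0 only when H > 0.42/0.00288 = 146.
Without the predator, H → K = 388. Since 388 > 146, the predator can invade and persist.

Threshold H = 146; K > 146, so yes, the predator persists.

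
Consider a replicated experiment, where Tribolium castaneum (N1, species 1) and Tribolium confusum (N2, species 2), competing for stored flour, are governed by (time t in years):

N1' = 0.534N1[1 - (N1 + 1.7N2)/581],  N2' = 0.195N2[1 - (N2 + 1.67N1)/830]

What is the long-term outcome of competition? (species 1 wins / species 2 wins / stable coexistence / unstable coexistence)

unstable coexistence (outcome depends on initial conditions)

Compare the nullcline intercepts: K1/α12 = 581/1.7 = 342 < K2 = 830; K2/α21 = 830/1.67 = 497 < K1 = 581.
Since both are reversed, neither can invade when rare; the interior point is a saddle.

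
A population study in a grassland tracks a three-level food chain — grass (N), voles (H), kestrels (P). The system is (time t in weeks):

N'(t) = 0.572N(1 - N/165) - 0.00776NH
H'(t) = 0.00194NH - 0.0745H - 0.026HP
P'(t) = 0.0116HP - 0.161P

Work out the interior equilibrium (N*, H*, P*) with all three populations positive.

From dP/dt = 0: 0.0116H* = 0.161, so H* = 13.9.
From dN/dt = 0: 0.572(1 - N*/165) = 0.00776·13.9, giving N* = 165·(1 - 0.188) = 134.
From dH/dt = 0: 0.00194·134 - 0.0745 = 0.026P*, so P* = 0.185/0.026 = 7.13.

N* ≈ 134, H* ≈ 13.9, P* ≈ 7.13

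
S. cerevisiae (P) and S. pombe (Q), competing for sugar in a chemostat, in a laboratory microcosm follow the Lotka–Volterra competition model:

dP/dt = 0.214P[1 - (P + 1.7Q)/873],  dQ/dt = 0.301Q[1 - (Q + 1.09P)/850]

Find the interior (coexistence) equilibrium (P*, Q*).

P* ≈ 671, Q* ≈ 119

Setting both brackets to zero gives the nullclines P + 1.7Q = 873 and 1.09P + Q = 850.
Substituting Q = 850 - 1.09P into the first: P(1 - 1.7·1.09) = 873 - 1.7·850.
So P* = -572/-0.853 = 671, and then Q* = 850 - 1.09·671 = 119.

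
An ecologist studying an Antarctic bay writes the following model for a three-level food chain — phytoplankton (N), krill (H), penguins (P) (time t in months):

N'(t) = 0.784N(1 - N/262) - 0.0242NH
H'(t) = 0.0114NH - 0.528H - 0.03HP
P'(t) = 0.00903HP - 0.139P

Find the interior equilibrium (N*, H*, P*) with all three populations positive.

N* ≈ 138, H* ≈ 15.4, P* ≈ 34.7

From dP/dt = 0: 0.00903H* = 0.139, so H* = 15.4.
From dN/dt = 0: 0.784(1 - N*/262) = 0.0242·15.4, giving N* = 262·(1 - 0.475) = 138.
From dH/dt = 0: 0.0114·138 - 0.528 = 0.03P*, so P* = 1.04/0.03 = 34.7.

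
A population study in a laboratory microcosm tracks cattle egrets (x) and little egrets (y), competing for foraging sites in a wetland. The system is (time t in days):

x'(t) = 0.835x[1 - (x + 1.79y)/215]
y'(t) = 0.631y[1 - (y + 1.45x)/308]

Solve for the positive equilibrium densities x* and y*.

x* ≈ 211, y* ≈ 2.35

Setting both brackets to zero gives the nullclines x + 1.79y = 215 and 1.45x + y = 308.
Substituting y = 308 - 1.45x into the first: x(1 - 1.79·1.45) = 215 - 1.79·308.
So x* = -336/-1.6 = 211, and then y* = 308 - 1.45·211 = 2.35.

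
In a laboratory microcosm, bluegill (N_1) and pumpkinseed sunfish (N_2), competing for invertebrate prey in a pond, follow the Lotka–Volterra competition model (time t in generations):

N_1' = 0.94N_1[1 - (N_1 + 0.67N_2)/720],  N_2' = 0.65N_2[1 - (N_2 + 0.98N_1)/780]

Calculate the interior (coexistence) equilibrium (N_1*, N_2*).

N_1* ≈ 575, N_2* ≈ 217

Setting both brackets to zero gives the nullclines N_1 + 0.67N_2 = 720 and 0.98N_1 + N_2 = 780.
Substituting N_2 = 780 - 0.98N_1 into the first: N_1(1 - 0.67·0.98) = 720 - 0.67·780.
So N_1* = 197/0.343 = 575, and then N_2* = 780 - 0.98·575 = 217.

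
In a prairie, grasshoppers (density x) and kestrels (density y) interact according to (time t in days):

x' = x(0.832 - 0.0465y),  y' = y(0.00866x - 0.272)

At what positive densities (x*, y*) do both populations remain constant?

Set dy/dt = 0 with y > 0: 0.00866x - 0.272 = 0, so x* = 0.272/0.00866 = 31.4.
Set dx/dt = 0 with x > 0: 0.832 - 0.0465y = 0, so y* = 0.832/0.0465 = 17.9.

x* ≈ 31.4, y* ≈ 17.9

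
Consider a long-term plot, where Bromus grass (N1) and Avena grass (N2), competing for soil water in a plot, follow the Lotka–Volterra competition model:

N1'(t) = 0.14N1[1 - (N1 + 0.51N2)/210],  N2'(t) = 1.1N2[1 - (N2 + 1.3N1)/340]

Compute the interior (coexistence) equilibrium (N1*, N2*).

N1* ≈ 109, N2* ≈ 199

Setting both brackets to zero gives the nullclines N1 + 0.51N2 = 210 and 1.3N1 + N2 = 340.
Substituting N2 = 340 - 1.3N1 into the first: N1(1 - 0.51·1.3) = 210 - 0.51·340.
So N1* = 36.6/0.337 = 109, and then N2* = 340 - 1.3·109 = 199.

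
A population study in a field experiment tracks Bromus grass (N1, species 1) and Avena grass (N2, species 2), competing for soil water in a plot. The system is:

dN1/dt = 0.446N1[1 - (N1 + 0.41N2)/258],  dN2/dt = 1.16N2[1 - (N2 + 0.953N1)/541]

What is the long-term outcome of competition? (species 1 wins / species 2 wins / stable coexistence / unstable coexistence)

stable coexistence

Compare the nullcline intercepts: K1/α12 = 258/0.41 = 629 > K2 = 541; K2/α21 = 541/0.953 = 568 > K1 = 258.
Since both inequalities hold, each species can invade when rare, so the interior equilibrium is stable.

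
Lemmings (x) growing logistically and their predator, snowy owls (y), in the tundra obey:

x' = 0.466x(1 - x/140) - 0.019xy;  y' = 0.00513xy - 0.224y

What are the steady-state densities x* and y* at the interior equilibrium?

From dy/dt = 0 with y > 0: 0.00513x* = 0.224, so x* = 43.7.
Substitute into dx/dt = 0: 0.466(1 - 43.7/140) = 0.019y*.
The bracket is 0.688, giving y* = 0.321/0.019 = 16.9.

x* ≈ 43.7, y* ≈ 16.9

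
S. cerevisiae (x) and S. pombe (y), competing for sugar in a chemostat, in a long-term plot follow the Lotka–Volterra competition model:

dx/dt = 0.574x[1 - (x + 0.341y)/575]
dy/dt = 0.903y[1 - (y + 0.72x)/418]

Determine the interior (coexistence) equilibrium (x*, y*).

x* ≈ 573, y* ≈ 5.3

Setting both brackets to zero gives the nullclines x + 0.341y = 575 and 0.72x + y = 418.
Substituting y = 418 - 0.72x into the first: x(1 - 0.341·0.72) = 575 - 0.341·418.
So x* = 432/0.754 = 573, and then y* = 418 - 0.72·573 = 5.3.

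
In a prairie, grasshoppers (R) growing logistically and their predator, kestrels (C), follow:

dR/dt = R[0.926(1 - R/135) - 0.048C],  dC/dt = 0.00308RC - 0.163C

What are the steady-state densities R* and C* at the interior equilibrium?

From dC/dt = 0 with C > 0: 0.00308R* = 0.163, so R* = 52.9.
Substitute into dR/dt = 0: 0.926(1 - 52.9/135) = 0.048C*.
The bracket is 0.608, giving C* = 0.563/0.048 = 11.7.

R* ≈ 52.9, C* ≈ 11.7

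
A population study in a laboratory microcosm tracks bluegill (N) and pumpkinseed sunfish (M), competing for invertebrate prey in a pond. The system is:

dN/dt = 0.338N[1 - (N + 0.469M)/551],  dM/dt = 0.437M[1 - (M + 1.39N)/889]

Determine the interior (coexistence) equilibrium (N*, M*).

Setting both brackets to zero gives the nullclines N + 0.469M = 551 and 1.39N + M = 889.
Substituting M = 889 - 1.39N into the first: N(1 - 0.469·1.39) = 551 - 0.469·889.
So N* = 134/0.348 = 385, and then M* = 889 - 1.39·385 = 354.

N* ≈ 385, M* ≈ 354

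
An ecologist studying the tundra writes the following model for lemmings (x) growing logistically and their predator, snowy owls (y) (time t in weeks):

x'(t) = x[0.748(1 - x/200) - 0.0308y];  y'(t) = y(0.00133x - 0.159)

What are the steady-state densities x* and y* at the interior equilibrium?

x* ≈ 120, y* ≈ 9.77

From dy/dt = 0 with y > 0: 0.00133x* = 0.159, so x* = 120.
Substitute into dx/dt = 0: 0.748(1 - 120/200) = 0.0308y*.
The bracket is 0.402, giving y* = 0.301/0.0308 = 9.77.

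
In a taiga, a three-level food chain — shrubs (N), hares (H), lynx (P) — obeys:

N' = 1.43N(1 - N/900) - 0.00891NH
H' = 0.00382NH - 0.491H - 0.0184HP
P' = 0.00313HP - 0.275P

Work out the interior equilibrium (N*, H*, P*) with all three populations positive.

From dP/dt = 0: 0.00313H* = 0.275, so H* = 87.9.
From dN/dt = 0: 1.43(1 - N*/900) = 0.00891·87.9, giving N* = 900·(1 - 0.547) = 407.
From dH/dt = 0: 0.00382·407 - 0.491 = 0.0184P*, so P* = 1.06/0.0184 = 57.9.

N* ≈ 407, H* ≈ 87.9, P* ≈ 57.9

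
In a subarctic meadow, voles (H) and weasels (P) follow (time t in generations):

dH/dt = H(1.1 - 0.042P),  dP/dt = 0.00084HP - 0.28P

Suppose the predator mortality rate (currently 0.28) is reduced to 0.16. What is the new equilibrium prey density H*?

H* ≈ 190

At the interior fixed point, setting dP/dt = 0 with P > 0 fixes H* = (predator death rate)/(HP coefficient) — independent of the other coefficients.
With the change, H* = 0.16/0.00084 = 190; it falls from 333.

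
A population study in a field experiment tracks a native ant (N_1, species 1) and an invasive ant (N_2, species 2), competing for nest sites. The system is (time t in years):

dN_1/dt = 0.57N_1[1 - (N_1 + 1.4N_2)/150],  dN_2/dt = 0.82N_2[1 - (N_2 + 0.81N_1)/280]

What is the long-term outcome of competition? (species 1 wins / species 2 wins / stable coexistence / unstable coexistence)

species 2 excludes species 1

Compare the nullcline intercepts: K1/α12 = 150/1.4 = 107 < K2 = 280; K2/α21 = 280/0.81 = 346 > K1 = 150.
Since the inequalities point opposite ways, species 2 can invade but species 1 cannot.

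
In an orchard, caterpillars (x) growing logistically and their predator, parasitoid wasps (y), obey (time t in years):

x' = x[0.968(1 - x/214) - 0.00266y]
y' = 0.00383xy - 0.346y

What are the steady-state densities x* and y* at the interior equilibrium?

x* ≈ 90.3, y* ≈ 210

From dy/dt = 0 with y > 0: 0.00383x* = 0.346, so x* = 90.3.
Substitute into dx/dt = 0: 0.968(1 - 90.3/214) = 0.00266y*.
The bracket is 0.578, giving y* = 0.559/0.00266 = 210.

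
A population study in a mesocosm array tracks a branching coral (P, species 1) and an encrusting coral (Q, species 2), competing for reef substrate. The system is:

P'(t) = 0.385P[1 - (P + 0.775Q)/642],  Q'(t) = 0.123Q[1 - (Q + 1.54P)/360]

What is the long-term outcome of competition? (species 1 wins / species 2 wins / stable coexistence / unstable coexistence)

Compare the nullcline intercepts: K1/α12 = 642/0.775 = 828 > K2 = 360; K2/α21 = 360/1.54 = 234 < K1 = 642.
Since the inequalities point opposite ways, species 1 can invade but species 2 cannot.

species 1 excludes species 2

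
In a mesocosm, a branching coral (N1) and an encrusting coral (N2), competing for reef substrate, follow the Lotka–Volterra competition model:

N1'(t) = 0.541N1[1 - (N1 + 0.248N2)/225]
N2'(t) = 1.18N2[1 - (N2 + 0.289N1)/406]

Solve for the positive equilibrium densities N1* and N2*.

Setting both brackets to zero gives the nullclines N1 + 0.248N2 = 225 and 0.289N1 + N2 = 406.
Substituting N2 = 406 - 0.289N1 into the first: N1(1 - 0.248·0.289) = 225 - 0.248·406.
So N1* = 124/0.928 = 134, and then N2* = 406 - 0.289·134 = 367.

N1* ≈ 134, N2* ≈ 367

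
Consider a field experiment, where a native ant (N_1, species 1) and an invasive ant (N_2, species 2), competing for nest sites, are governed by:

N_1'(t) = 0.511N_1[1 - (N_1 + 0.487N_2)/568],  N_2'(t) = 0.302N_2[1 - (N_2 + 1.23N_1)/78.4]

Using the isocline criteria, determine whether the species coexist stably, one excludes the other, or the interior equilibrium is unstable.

species 1 excludes species 2

Compare the nullcline intercepts: K1/α12 = 568/0.487 = 1170 > K2 = 78.4; K2/α21 = 78.4/1.23 = 63.7 < K1 = 568.
Since the inequalities point opposite ways, species 1 can invade but species 2 cannot.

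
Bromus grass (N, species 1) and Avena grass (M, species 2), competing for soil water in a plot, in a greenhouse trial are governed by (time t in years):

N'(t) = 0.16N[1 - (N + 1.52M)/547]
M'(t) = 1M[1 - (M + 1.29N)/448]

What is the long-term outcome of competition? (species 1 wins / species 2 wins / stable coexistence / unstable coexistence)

Compare the nullcline intercepts: K1/α12 = 547/1.52 = 360 < K2 = 448; K2/α21 = 448/1.29 = 347 < K1 = 547.
Since both are reversed, neither can invade when rare; the interior point is a saddle.

unstable coexistence (outcome depends on initial conditions)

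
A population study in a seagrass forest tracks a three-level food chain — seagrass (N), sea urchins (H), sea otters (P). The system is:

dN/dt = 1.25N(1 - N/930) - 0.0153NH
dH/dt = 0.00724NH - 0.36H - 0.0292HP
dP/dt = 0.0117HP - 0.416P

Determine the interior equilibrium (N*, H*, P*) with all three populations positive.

From dP/dt = 0: 0.0117H* = 0.416, so H* = 35.6.
From dN/dt = 0: 1.25(1 - N*/930) = 0.0153·35.6, giving N* = 930·(1 - 0.435) = 525.
From dH/dt = 0: 0.00724·525 - 0.36 = 0.0292P*, so P* = 3.44/0.0292 = 118.

N* ≈ 525, H* ≈ 35.6, P* ≈ 118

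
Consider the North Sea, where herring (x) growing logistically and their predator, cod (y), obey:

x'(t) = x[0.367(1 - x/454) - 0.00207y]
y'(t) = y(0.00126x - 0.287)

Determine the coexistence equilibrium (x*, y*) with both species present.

x* ≈ 228, y* ≈ 88.3

From dy/dt = 0 with y > 0: 0.00126x* = 0.287, so x* = 228.
Substitute into dx/dt = 0: 0.367(1 - 228/454) = 0.00207y*.
The bracket is 0.498, giving y* = 0.183/0.00207 = 88.3.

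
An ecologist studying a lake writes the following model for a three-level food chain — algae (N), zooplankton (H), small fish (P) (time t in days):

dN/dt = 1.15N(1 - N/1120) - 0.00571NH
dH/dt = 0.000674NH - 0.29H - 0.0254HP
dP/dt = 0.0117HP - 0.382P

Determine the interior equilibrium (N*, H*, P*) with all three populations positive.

N* ≈ 938, H* ≈ 32.6, P* ≈ 13.5

From dP/dt = 0: 0.0117H* = 0.382, so H* = 32.6.
From dN/dt = 0: 1.15(1 - N*/1120) = 0.00571·32.6, giving N* = 1120·(1 - 0.162) = 938.
From dH/dt = 0: 0.000674·938 - 0.29 = 0.0254P*, so P* = 0.343/0.0254 = 13.5.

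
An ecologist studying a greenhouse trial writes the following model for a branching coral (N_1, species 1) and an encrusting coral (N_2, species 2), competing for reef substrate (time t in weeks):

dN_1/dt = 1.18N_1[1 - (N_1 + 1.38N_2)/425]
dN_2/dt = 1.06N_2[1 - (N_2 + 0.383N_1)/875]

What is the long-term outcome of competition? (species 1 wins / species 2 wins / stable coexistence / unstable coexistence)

Compare the nullcline intercepts: K1/α12 = 425/1.38 = 308 < K2 = 875; K2/α21 = 875/0.383 = 2280 > K1 = 425.
Since the inequalities point opposite ways, species 2 can invade but species 1 cannot.

species 2 excludes species 1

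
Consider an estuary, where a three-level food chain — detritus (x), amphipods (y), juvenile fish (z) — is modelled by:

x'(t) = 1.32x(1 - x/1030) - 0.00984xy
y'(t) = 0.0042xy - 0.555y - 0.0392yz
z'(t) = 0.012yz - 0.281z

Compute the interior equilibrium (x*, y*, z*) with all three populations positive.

From dz/dt = 0: 0.012y* = 0.281, so y* = 23.4.
From dx/dt = 0: 1.32(1 - x*/1030) = 0.00984·23.4, giving x* = 1030·(1 - 0.175) = 850.
From dy/dt = 0: 0.0042·850 - 0.555 = 0.0392z*, so z* = 3.02/0.0392 = 76.9.

x* ≈ 850, y* ≈ 23.4, z* ≈ 76.9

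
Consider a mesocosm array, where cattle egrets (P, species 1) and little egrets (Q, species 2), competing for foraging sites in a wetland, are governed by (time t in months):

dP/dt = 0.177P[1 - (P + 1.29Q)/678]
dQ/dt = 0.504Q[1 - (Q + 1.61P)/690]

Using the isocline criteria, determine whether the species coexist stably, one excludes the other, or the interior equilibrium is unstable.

unstable coexistence (outcome depends on initial conditions)

Compare the nullcline intercepts: K1/α12 = 678/1.29 = 526 < K2 = 690; K2/α21 = 690/1.61 = 429 < K1 = 678.
Since both are reversed, neither can invade when rare; the interior point is a saddle.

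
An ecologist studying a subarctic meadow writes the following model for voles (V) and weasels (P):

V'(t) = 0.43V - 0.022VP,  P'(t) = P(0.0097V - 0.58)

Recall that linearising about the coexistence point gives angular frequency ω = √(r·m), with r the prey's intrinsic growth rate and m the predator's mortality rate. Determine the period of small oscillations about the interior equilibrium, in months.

Here r = 0.43 and m = 0.58, so r·m = 0.249.
ω = √0.249 = 0.499 per month, hence T = 2π/ω ≈ 12.6 months.

T ≈ 12.6 months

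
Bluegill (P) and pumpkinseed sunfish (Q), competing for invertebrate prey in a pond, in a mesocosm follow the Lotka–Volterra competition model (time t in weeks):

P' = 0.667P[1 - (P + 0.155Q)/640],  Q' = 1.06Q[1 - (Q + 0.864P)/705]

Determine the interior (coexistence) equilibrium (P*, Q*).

Setting both brackets to zero gives the nullclines P + 0.155Q = 640 and 0.864P + Q = 705.
Substituting Q = 705 - 0.864P into the first: P(1 - 0.155·0.864) = 640 - 0.155·705.
So P* = 531/0.866 = 613, and then Q* = 705 - 0.864·613 = 176.

P* ≈ 613, Q* ≈ 176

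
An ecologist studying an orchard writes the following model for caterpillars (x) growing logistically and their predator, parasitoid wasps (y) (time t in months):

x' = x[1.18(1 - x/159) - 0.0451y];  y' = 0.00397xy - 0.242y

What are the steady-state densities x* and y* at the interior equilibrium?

From dy/dt = 0 with y > 0: 0.00397x* = 0.242, so x* = 61.
Substitute into dx/dt = 0: 1.18(1 - 61/159) = 0.0451y*.
The bracket is 0.617, giving y* = 0.728/0.0451 = 16.1.

x* ≈ 61, y* ≈ 16.1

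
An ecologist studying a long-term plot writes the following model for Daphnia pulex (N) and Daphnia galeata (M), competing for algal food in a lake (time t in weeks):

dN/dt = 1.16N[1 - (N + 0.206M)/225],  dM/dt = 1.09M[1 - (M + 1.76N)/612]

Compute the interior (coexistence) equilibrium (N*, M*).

N* ≈ 155, M* ≈ 339

Setting both brackets to zero gives the nullclines N + 0.206M = 225 and 1.76N + M = 612.
Substituting M = 612 - 1.76N into the first: N(1 - 0.206·1.76) = 225 - 0.206·612.
So N* = 98.9/0.637 = 155, and then M* = 612 - 1.76·155 = 339.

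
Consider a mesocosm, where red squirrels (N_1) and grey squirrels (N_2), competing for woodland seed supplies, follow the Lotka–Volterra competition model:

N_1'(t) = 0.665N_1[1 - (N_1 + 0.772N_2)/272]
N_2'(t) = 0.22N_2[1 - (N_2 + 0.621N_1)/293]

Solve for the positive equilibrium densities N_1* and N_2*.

N_1* ≈ 88, N_2* ≈ 238

Setting both brackets to zero gives the nullclines N_1 + 0.772N_2 = 272 and 0.621N_1 + N_2 = 293.
Substituting N_2 = 293 - 0.621N_1 into the first: N_1(1 - 0.772·0.621) = 272 - 0.772·293.
So N_1* = 45.8/0.521 = 88, and then N_2* = 293 - 0.621·88 = 238.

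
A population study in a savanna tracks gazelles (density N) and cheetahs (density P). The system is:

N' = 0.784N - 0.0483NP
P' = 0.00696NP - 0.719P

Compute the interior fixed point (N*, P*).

N* ≈ 103, P* ≈ 16.2

Set dP/dt = 0 with P > 0: 0.00696N - 0.719 = 0, so N* = 0.719/0.00696 = 103.
Set dN/dt = 0 with N > 0: 0.784 - 0.0483P = 0, so P* = 0.784/0.0483 = 16.2.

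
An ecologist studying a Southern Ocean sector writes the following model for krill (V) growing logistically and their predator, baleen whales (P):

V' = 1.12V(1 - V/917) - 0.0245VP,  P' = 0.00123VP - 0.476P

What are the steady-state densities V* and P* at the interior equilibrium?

From dP/dt = 0 with P > 0: 0.00123V* = 0.476, so V* = 387.
Substitute into dV/dt = 0: 1.12(1 - 387/917) = 0.0245P*.
The bracket is 0.578, giving P* = 0.647/0.0245 = 26.4.

V* ≈ 387, P* ≈ 26.4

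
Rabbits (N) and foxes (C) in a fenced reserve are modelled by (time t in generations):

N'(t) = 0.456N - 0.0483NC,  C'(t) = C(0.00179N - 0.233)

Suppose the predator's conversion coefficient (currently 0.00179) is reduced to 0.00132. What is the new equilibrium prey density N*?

At the interior fixed point, setting dC/dt = 0 with C > 0 fixes N* = (predator death rate)/(NC coefficient) — independent of the other coefficients.
With the change, N* = 0.233/0.00132 = 177; it rises from 130.

N* ≈ 177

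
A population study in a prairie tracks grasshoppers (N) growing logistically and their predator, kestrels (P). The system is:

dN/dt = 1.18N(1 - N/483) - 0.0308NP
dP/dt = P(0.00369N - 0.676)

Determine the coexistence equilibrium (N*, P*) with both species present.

N* ≈ 183, P* ≈ 23.8

From dP/dt = 0 with P > 0: 0.00369N* = 0.676, so N* = 183.
Substitute into dN/dt = 0: 1.18(1 - 183/483) = 0.0308P*.
The bracket is 0.621, giving P* = 0.732/0.0308 = 23.8.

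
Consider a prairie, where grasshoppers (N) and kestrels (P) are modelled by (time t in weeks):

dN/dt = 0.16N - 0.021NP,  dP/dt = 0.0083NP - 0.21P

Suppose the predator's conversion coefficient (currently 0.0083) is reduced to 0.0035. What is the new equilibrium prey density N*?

At the interior fixed point, setting dP/dt = 0 with P > 0 fixes N* = (predator death rate)/(NP coefficient) — independent of the other coefficients.
With the change, N* = 0.21/0.0035 = 60; it rises from 25.3.

N* ≈ 60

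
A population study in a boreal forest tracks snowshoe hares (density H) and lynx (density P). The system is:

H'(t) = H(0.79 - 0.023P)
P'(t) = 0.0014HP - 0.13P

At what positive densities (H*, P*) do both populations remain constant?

H* ≈ 92.9, P* ≈ 34.3

Set dP/dt = 0 with P > 0: 0.0014H - 0.13 = 0, so H* = 0.13/0.0014 = 92.9.
Set dH/dt = 0 with H > 0: 0.79 - 0.023P = 0, so P* = 0.79/0.023 = 34.3.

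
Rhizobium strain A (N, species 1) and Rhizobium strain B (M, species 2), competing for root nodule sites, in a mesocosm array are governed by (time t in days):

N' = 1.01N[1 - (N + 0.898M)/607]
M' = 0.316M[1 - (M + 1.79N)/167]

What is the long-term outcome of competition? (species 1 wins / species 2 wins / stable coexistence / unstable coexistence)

species 1 excludes species 2

Compare the nullcline intercepts: K1/α12 = 607/0.898 = 676 > K2 = 167; K2/α21 = 167/1.79 = 93.3 < K1 = 607.
Since the inequalities point opposite ways, species 1 can invade but species 2 cannot.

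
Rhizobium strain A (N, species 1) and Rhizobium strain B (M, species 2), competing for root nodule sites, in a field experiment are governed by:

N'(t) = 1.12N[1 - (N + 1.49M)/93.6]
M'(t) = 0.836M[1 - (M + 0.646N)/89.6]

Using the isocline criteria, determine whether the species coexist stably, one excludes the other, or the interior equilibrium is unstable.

species 2 excludes species 1

Compare the nullcline intercepts: K1/α12 = 93.6/1.49 = 62.8 < K2 = 89.6; K2/α21 = 89.6/0.646 = 139 > K1 = 93.6.
Since the inequalities point opposite ways, species 2 can invade but species 1 cannot.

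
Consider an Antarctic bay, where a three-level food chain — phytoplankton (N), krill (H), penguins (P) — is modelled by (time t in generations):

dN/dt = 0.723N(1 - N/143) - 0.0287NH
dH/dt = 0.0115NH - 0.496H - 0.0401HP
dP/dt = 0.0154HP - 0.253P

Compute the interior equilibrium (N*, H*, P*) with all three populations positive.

From dP/dt = 0: 0.0154H* = 0.253, so H* = 16.4.
From dN/dt = 0: 0.723(1 - N*/143) = 0.0287·16.4, giving N* = 143·(1 - 0.652) = 49.7.
From dH/dt = 0: 0.0115·49.7 - 0.496 = 0.0401P*, so P* = 0.076/0.0401 = 1.9.

N* ≈ 49.7, H* ≈ 16.4, P* ≈ 1.9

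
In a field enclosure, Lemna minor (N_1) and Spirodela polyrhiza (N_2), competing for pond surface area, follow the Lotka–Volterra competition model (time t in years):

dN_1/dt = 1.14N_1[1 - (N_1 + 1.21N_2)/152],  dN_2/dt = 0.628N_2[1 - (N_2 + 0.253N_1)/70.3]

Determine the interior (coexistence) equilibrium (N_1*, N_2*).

Setting both brackets to zero gives the nullclines N_1 + 1.21N_2 = 152 and 0.253N_1 + N_2 = 70.3.
Substituting N_2 = 70.3 - 0.253N_1 into the first: N_1(1 - 1.21·0.253) = 152 - 1.21·70.3.
So N_1* = 66.9/0.694 = 96.5, and then N_2* = 70.3 - 0.253·96.5 = 45.9.

N_1* ≈ 96.5, N_2* ≈ 45.9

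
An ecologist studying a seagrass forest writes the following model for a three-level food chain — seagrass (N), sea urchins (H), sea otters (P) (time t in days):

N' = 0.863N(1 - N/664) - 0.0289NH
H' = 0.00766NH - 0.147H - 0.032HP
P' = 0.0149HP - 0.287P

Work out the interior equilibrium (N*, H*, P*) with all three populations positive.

From dP/dt = 0: 0.0149H* = 0.287, so H* = 19.3.
From dN/dt = 0: 0.863(1 - N*/664) = 0.0289·19.3, giving N* = 664·(1 - 0.645) = 236.
From dH/dt = 0: 0.00766·236 - 0.147 = 0.032P*, so P* = 1.66/0.032 = 51.8.

N* ≈ 236, H* ≈ 19.3, P* ≈ 51.8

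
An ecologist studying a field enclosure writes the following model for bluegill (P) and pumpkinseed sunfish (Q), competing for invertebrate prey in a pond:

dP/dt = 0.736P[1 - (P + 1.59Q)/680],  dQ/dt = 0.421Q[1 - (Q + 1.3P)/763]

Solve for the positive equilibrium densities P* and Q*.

P* ≈ 500, Q* ≈ 113

Setting both brackets to zero gives the nullclines P + 1.59Q = 680 and 1.3P + Q = 763.
Substituting Q = 763 - 1.3P into the first: P(1 - 1.59·1.3) = 680 - 1.59·763.
So P* = -533/-1.07 = 500, and then Q* = 763 - 1.3·500 = 113.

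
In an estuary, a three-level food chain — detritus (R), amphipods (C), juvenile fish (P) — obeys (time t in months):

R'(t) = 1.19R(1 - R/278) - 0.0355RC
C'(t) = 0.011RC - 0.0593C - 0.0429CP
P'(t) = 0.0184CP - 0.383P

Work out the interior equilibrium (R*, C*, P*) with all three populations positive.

From dP/dt = 0: 0.0184C* = 0.383, so C* = 20.8.
From dR/dt = 0: 1.19(1 - R*/278) = 0.0355·20.8, giving R* = 278·(1 - 0.621) = 105.
From dC/dt = 0: 0.011·105 - 0.0593 = 0.0429P*, so P* = 1.1/0.0429 = 25.6.

R* ≈ 105, C* ≈ 20.8, P* ≈ 25.6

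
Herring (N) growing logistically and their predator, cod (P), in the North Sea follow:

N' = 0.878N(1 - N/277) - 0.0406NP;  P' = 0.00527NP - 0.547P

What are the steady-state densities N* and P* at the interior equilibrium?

N* ≈ 104, P* ≈ 13.5

From dP/dt = 0 with P > 0: 0.00527N* = 0.547, so N* = 104.
Substitute into dN/dt = 0: 0.878(1 - 104/277) = 0.0406P*.
The bracket is 0.625, giving P* = 0.549/0.0406 = 13.5.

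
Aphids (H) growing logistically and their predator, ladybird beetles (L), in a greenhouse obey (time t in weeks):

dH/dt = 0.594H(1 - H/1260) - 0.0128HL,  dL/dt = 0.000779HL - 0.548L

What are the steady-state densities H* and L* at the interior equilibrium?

From dL/dt = 0 with L > 0: 0.000779H* = 0.548, so H* = 703.
Substitute into dH/dt = 0: 0.594(1 - 703/1260) = 0.0128L*.
The bracket is 0.442, giving L* = 0.262/0.0128 = 20.5.

H* ≈ 703, L* ≈ 20.5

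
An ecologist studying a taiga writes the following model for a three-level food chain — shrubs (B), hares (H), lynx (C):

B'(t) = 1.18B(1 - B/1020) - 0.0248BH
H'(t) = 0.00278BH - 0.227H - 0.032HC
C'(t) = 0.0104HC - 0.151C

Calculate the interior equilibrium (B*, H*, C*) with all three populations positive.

B* ≈ 709, H* ≈ 14.5, C* ≈ 54.5

From dC/dt = 0: 0.0104H* = 0.151, so H* = 14.5.
From dB/dt = 0: 1.18(1 - B*/1020) = 0.0248·14.5, giving B* = 1020·(1 - 0.305) = 709.
From dH/dt = 0: 0.00278·709 - 0.227 = 0.032C*, so C* = 1.74/0.032 = 54.5.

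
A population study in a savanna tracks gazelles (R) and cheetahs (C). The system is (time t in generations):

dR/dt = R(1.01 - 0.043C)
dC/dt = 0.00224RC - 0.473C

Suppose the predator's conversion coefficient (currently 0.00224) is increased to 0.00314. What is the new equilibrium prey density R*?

R* ≈ 151

At the interior fixed point, setting dC/dt = 0 with C > 0 fixes R* = (predator death rate)/(RC coefficient) — independent of the other coefficients.
With the change, R* = 0.473/0.00314 = 151; it falls from 211.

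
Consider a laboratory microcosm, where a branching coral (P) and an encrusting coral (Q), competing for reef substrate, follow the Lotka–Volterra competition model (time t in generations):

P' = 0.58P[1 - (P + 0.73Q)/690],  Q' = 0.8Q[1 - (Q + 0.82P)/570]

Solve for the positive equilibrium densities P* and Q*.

Setting both brackets to zero gives the nullclines P + 0.73Q = 690 and 0.82P + Q = 570.
Substituting Q = 570 - 0.82P into the first: P(1 - 0.73·0.82) = 690 - 0.73·570.
So P* = 274/0.401 = 682, and then Q* = 570 - 0.82·682 = 10.5.

P* ≈ 682, Q* ≈ 10.5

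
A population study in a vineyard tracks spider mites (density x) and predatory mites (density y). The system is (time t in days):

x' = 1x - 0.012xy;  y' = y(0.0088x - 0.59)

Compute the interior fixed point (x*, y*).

x* ≈ 67, y* ≈ 83.3

Set dy/dt = 0 with y > 0: 0.0088x - 0.59 = 0, so x* = 0.59/0.0088 = 67.
Set dx/dt = 0 with x > 0: 1 - 0.012y = 0, so y* = 1/0.012 = 83.3.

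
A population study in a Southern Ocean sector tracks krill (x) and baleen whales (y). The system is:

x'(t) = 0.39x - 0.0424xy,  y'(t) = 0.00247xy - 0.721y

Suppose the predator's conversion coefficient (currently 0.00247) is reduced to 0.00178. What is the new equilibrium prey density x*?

At the interior fixed point, setting dy/dt = 0 with y > 0 fixes x* = (predator death rate)/(xy coefficient) — independent of the other coefficients.
With the change, x* = 0.721/0.00178 = 405; it rises from 292.

x* ≈ 405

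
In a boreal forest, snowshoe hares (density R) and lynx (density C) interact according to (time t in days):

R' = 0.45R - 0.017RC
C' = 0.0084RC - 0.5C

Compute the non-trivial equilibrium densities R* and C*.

Set dC/dt = 0 with C > 0: 0.0084R - 0.5 = 0, so R* = 0.5/0.0084 = 59.5.
Set dR/dt = 0 with R > 0: 0.45 - 0.017C = 0, so C* = 0.45/0.017 = 26.5.

R* ≈ 59.5, C* ≈ 26.5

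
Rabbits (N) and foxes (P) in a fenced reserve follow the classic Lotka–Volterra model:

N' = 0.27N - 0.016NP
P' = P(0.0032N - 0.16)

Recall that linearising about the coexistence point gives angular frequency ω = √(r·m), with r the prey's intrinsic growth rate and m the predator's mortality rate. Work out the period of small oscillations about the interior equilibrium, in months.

T ≈ 30.2 months

Here r = 0.27 and m = 0.16, so r·m = 0.0432.
ω = √0.0432 = 0.208 per month, hence T = 2π/ω ≈ 30.2 months.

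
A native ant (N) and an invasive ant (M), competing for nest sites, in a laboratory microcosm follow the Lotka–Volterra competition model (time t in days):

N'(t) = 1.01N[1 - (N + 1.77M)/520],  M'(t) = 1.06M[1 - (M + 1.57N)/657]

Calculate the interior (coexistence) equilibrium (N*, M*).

Setting both brackets to zero gives the nullclines N + 1.77M = 520 and 1.57N + M = 657.
Substituting M = 657 - 1.57N into the first: N(1 - 1.77·1.57) = 520 - 1.77·657.
So N* = -643/-1.78 = 361, and then M* = 657 - 1.57·361 = 89.6.

N* ≈ 361, M* ≈ 89.6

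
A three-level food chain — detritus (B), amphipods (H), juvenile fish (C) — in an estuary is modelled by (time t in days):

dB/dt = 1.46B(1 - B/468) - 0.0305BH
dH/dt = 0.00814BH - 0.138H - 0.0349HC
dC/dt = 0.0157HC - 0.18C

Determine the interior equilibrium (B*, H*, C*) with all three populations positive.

From dC/dt = 0: 0.0157H* = 0.18, so H* = 11.5.
From dB/dt = 0: 1.46(1 - B*/468) = 0.0305·11.5, giving B* = 468·(1 - 0.24) = 356.
From dH/dt = 0: 0.00814·356 - 0.138 = 0.0349C*, so C* = 2.76/0.0349 = 79.1.

B* ≈ 356, H* ≈ 11.5, C* ≈ 79.1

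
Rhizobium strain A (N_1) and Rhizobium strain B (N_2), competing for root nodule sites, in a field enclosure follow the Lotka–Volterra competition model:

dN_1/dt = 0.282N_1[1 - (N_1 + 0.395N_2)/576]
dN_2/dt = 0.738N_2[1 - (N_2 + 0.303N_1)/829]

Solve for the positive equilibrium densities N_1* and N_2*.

N_1* ≈ 282, N_2* ≈ 743

Setting both brackets to zero gives the nullclines N_1 + 0.395N_2 = 576 and 0.303N_1 + N_2 = 829.
Substituting N_2 = 829 - 0.303N_1 into the first: N_1(1 - 0.395·0.303) = 576 - 0.395·829.
So N_1* = 249/0.88 = 282, and then N_2* = 829 - 0.303·282 = 743.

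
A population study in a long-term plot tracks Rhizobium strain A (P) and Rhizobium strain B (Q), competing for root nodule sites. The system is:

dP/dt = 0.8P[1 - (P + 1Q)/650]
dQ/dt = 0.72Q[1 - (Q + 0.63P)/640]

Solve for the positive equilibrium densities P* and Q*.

P* ≈ 27, Q* ≈ 623

Setting both brackets to zero gives the nullclines P + 1Q = 650 and 0.63P + Q = 640.
Substituting Q = 640 - 0.63P into the first: P(1 - 1·0.63) = 650 - 1·640.
So P* = 10/0.37 = 27, and then Q* = 640 - 0.63·27 = 623.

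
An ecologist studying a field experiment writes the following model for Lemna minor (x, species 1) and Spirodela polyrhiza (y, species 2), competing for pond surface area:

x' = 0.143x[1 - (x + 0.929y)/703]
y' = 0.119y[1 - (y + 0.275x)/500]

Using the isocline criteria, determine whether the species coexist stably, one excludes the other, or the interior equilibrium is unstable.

Compare the nullcline intercepts: K1/α12 = 703/0.929 = 757 > K2 = 500; K2/α21 = 500/0.275 = 1820 > K1 = 703.
Since both inequalities hold, each species can invade when rare, so the interior equilibrium is stable.

stable coexistence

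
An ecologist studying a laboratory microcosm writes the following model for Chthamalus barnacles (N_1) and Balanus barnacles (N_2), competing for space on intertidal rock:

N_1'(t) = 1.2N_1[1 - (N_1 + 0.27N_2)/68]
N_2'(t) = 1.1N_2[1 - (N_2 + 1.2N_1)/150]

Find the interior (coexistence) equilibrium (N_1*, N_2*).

Setting both brackets to zero gives the nullclines N_1 + 0.27N_2 = 68 and 1.2N_1 + N_2 = 150.
Substituting N_2 = 150 - 1.2N_1 into the first: N_1(1 - 0.27·1.2) = 68 - 0.27·150.
So N_1* = 27.5/0.676 = 40.7, and then N_2* = 150 - 1.2·40.7 = 101.

N_1* ≈ 40.7, N_2* ≈ 101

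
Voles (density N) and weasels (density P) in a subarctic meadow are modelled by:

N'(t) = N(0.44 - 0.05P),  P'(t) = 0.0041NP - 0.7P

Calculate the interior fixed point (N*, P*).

Set dP/dt = 0 with P > 0: 0.0041N - 0.7 = 0, so N* = 0.7/0.0041 = 171.
Set dN/dt = 0 with N > 0: 0.44 - 0.05P = 0, so P* = 0.44/0.05 = 8.8.

N* ≈ 171, P* ≈ 8.8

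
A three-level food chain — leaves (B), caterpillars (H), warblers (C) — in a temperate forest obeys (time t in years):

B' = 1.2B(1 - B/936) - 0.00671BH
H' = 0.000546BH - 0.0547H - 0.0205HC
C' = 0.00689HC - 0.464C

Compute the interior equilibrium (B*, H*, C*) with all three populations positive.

From dC/dt = 0: 0.00689H* = 0.464, so H* = 67.3.
From dB/dt = 0: 1.2(1 - B*/936) = 0.00671·67.3, giving B* = 936·(1 - 0.377) = 584.
From dH/dt = 0: 0.000546·584 - 0.0547 = 0.0205C*, so C* = 0.264/0.0205 = 12.9.

B* ≈ 584, H* ≈ 67.3, C* ≈ 12.9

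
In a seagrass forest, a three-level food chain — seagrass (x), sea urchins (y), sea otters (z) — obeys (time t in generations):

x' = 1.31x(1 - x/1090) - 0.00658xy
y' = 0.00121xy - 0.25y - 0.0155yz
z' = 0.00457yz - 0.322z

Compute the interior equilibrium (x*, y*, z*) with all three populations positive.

x* ≈ 704, y* ≈ 70.5, z* ≈ 38.8

From dz/dt = 0: 0.00457y* = 0.322, so y* = 70.5.
From dx/dt = 0: 1.31(1 - x*/1090) = 0.00658·70.5, giving x* = 1090·(1 - 0.354) = 704.
From dy/dt = 0: 0.00121·704 - 0.25 = 0.0155z*, so z* = 0.602/0.0155 = 38.8.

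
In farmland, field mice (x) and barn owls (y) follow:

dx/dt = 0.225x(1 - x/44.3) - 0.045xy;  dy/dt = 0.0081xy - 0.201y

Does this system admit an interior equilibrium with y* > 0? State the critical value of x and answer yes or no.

The predator equation gives dy/dt > 0 only when x > 0.201/0.0081 = 24.8.
Without the predator, x → K = 44.3. Since 44.3 > 24.8, the predator can invade and persist.

Threshold x = 24.8; K > 24.8, so yes, the predator persists.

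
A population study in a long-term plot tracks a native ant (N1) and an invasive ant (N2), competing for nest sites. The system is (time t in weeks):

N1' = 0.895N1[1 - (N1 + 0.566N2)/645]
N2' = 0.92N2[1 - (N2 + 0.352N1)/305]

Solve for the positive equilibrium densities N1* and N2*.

N1* ≈ 590, N2* ≈ 97.4

Setting both brackets to zero gives the nullclines N1 + 0.566N2 = 645 and 0.352N1 + N2 = 305.
Substituting N2 = 305 - 0.352N1 into the first: N1(1 - 0.566·0.352) = 645 - 0.566·305.
So N1* = 472/0.801 = 590, and then N2* = 305 - 0.352·590 = 97.4.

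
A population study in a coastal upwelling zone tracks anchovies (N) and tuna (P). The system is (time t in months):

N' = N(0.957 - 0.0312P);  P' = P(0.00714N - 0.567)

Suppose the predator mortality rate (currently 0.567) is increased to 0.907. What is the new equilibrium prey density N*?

At the interior fixed point, setting dP/dt = 0 with P > 0 fixes N* = (predator death rate)/(NP coefficient) — independent of the other coefficients.
With the change, N* = 0.907/0.00714 = 127; it rises from 79.4.

N* ≈ 127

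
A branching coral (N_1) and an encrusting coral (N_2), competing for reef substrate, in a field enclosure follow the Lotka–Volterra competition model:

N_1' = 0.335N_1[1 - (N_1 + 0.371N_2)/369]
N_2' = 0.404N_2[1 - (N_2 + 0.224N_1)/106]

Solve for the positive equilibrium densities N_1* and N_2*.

N_1* ≈ 360, N_2* ≈ 25.5

Setting both brackets to zero gives the nullclines N_1 + 0.371N_2 = 369 and 0.224N_1 + N_2 = 106.
Substituting N_2 = 106 - 0.224N_1 into the first: N_1(1 - 0.371·0.224) = 369 - 0.371·106.
So N_1* = 330/0.917 = 360, and then N_2* = 106 - 0.224·360 = 25.5.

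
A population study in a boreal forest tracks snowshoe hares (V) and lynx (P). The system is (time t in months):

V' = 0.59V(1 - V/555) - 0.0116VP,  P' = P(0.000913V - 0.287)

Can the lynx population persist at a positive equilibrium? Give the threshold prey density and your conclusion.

Threshold V = 314; K > 314, so yes, the predator persists.

The predator equation gives dP/dt > 0 only when V > 0.287/0.000913 = 314.
Without the predator, V → K = 555. Since 555 > 314, the predator can invade and persist.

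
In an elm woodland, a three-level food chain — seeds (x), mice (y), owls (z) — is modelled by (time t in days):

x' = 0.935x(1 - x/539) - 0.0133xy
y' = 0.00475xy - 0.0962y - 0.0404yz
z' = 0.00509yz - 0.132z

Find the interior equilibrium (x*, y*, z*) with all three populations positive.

x* ≈ 340, y* ≈ 25.9, z* ≈ 37.6

From dz/dt = 0: 0.00509y* = 0.132, so y* = 25.9.
From dx/dt = 0: 0.935(1 - x*/539) = 0.0133·25.9, giving x* = 539·(1 - 0.369) = 340.
From dy/dt = 0: 0.00475·340 - 0.0962 = 0.0404z*, so z* = 1.52/0.0404 = 37.6.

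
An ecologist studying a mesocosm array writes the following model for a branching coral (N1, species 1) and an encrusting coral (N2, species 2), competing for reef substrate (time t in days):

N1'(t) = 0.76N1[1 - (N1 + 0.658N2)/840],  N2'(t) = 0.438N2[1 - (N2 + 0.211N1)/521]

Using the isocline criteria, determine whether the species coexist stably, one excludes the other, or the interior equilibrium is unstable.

stable coexistence

Compare the nullcline intercepts: K1/α12 = 840/0.658 = 1280 > K2 = 521; K2/α21 = 521/0.211 = 2470 > K1 = 840.
Since both inequalities hold, each species can invade when rare, so the interior equilibrium is stable.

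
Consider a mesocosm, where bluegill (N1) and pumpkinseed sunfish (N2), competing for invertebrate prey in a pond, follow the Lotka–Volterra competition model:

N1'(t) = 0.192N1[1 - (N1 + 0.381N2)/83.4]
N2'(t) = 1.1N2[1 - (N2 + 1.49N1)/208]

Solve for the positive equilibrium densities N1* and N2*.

N1* ≈ 9.6, N2* ≈ 194

Setting both brackets to zero gives the nullclines N1 + 0.381N2 = 83.4 and 1.49N1 + N2 = 208.
Substituting N2 = 208 - 1.49N1 into the first: N1(1 - 0.381·1.49) = 83.4 - 0.381·208.
So N1* = 4.15/0.432 = 9.6, and then N2* = 208 - 1.49·9.6 = 194.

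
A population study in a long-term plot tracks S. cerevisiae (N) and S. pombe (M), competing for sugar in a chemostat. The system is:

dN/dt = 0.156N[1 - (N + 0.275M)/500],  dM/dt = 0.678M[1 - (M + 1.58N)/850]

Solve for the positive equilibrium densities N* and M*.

Setting both brackets to zero gives the nullclines N + 0.275M = 500 and 1.58N + M = 850.
Substituting M = 850 - 1.58N into the first: N(1 - 0.275·1.58) = 500 - 0.275·850.
So N* = 266/0.565 = 471, and then M* = 850 - 1.58·471 = 106.

N* ≈ 471, M* ≈ 106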